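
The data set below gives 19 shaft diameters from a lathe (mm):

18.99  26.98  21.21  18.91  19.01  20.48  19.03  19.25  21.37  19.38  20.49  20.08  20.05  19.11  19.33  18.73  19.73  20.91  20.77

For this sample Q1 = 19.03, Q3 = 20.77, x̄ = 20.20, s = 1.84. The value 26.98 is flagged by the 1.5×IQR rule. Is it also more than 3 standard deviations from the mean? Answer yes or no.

yes

z = (26.98 − 20.20) / 1.84 = 3.68.
|z| = 3.68 > 3.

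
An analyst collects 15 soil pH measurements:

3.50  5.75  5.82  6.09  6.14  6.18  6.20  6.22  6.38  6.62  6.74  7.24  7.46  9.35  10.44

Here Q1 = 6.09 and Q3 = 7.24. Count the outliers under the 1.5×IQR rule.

3

IQR = 1.15; fences at 6.09 − 1.725 = 4.365 and 7.24 + 1.725 = 8.965.
Outside the cutoffs: 3.50, 9.35, 10.44.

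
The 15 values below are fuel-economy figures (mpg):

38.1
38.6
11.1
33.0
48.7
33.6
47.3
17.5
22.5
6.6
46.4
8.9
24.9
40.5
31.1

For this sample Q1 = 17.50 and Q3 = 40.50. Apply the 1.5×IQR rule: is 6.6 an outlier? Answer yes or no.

no

IQR = Q3 − Q1 = 40.50 − 17.50 = 23.00.
Lower fence = Q1 − 1.5·IQR = 17.50 − 34.50 = -17.00.
Upper fence = Q3 + 1.5·IQR = 40.50 + 34.50 = 75.00.
6.6 lies within [-17.00, 75.00].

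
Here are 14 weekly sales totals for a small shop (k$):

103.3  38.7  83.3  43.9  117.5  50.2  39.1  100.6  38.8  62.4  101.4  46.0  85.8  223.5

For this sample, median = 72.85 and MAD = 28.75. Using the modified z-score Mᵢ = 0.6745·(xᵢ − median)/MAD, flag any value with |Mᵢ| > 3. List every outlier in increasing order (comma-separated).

|Mᵢ| > 3 ⇔ |xᵢ − 72.85| > 3·28.75/0.6745 = 127.87.
So outliers lie outside [-55.02, 200.72].
223.5: M = 3.53 → outlier.

223.5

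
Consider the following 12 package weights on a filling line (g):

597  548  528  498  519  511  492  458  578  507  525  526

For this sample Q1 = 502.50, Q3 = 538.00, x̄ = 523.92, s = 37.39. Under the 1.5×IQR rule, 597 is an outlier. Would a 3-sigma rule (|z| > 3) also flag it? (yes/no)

z = (597 − 523.92) / 37.39 = 1.95.
|z| = 1.95 ≤ 3.

no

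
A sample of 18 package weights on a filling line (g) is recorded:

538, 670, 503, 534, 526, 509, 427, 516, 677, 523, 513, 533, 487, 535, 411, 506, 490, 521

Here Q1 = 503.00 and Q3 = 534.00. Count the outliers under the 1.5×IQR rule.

IQR = 31.00; fences at 503.00 − 46.50 = 456.50 and 534.00 + 46.50 = 580.50.
Outside the cutoffs: 411, 427, 670, 677.

4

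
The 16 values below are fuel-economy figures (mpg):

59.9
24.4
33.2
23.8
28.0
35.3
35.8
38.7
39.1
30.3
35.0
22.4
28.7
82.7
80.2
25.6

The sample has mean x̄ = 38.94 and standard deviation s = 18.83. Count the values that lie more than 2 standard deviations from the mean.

2

Cutoffs: x̄ ± 2s = [1.28, 76.60].
Outside the cutoffs: 80.2, 82.7.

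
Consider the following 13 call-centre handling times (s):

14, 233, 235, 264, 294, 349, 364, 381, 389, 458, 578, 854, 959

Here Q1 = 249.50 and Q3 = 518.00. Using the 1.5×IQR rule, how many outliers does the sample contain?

IQR = 268.50; fences at 249.50 − 402.75 = -153.25 and 518.00 + 402.75 = 920.75.
Outside the cutoffs: 959.

1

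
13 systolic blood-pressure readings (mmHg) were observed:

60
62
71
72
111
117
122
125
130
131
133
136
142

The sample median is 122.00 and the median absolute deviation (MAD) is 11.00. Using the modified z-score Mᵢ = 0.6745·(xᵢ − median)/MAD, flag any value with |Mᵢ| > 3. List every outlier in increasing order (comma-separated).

60, 62, 71, 72

|Mᵢ| > 3 ⇔ |xᵢ − 122.00| > 3·11.00/0.6745 = 48.93.
So outliers lie outside [73.07, 170.93].
60: M = -3.80 → outlier.
62: M = -3.68 → outlier.
71: M = -3.13 → outlier.
72: M = -3.07 → outlier.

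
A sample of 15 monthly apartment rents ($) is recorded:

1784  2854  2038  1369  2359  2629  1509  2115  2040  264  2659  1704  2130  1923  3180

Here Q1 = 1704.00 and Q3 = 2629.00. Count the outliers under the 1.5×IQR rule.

IQR = 925.00; fences at 1704.00 − 1387.50 = 316.50 and 2629.00 + 1387.50 = 4016.50.
Outside the cutoffs: 264.

1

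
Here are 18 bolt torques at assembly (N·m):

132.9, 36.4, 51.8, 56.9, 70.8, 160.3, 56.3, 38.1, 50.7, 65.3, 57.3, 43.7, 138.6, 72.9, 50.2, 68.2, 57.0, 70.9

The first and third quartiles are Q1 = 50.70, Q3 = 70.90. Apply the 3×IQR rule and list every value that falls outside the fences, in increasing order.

132.9, 138.6, 160.3

IQR = Q3 − Q1 = 70.90 − 50.70 = 20.20.
Lower fence = Q1 − 3·IQR = 50.70 − 60.60 = -9.90.
Upper fence = Q3 + 3·IQR = 70.90 + 60.60 = 131.50.
132.9 > 131.50 → outlier.
138.6 > 131.50 → outlier.
160.3 > 131.50 → outlier.
All remaining values lie within [-9.90, 131.50].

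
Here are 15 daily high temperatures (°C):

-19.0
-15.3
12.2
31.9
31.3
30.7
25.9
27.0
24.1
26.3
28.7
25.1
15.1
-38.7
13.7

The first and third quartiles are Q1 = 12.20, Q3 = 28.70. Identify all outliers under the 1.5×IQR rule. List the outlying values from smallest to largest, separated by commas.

IQR = Q3 − Q1 = 28.70 − 12.20 = 16.50.
Lower fence = Q1 − 1.5·IQR = 12.20 − 24.75 = -12.55.
Upper fence = Q3 + 1.5·IQR = 28.70 + 24.75 = 53.45.
-38.7 < -12.55 → outlier.
-19.0 < -12.55 → outlier.
-15.3 < -12.55 → outlier.
All remaining values lie within [-12.55, 53.45].

-38.7, -19.0, -15.3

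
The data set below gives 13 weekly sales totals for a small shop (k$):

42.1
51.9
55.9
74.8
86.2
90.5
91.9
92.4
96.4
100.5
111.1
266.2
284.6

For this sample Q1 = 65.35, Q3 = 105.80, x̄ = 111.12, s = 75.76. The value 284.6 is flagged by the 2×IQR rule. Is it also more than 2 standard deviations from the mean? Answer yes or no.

z = (284.6 − 111.12) / 75.76 = 2.29.
|z| = 2.29 > 2.

yes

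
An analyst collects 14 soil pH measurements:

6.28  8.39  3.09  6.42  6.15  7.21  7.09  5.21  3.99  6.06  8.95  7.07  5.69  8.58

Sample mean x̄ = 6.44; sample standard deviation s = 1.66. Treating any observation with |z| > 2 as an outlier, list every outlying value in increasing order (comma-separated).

3.09

Cutoffs at x̄ ± 2s: 6.44 ± 2·1.66 = [3.12, 9.76].
3.09: z = -2.02, |z| > 2 → outlier.
Every other value lies within [3.12, 9.76].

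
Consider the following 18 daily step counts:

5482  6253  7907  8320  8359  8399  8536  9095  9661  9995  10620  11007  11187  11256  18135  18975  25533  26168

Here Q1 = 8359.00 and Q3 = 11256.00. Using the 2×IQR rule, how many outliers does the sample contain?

4

IQR = 2897.00; fences at 8359.00 − 5794.00 = 2565.00 and 11256.00 + 5794.00 = 17050.00.
Outside the cutoffs: 18135, 18975, 25533, 26168.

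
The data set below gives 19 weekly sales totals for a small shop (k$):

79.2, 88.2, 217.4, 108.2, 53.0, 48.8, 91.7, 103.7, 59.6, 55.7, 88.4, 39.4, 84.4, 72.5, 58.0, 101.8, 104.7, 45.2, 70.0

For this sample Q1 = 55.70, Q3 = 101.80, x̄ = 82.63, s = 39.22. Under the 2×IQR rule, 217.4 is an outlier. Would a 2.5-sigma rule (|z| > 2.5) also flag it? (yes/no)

z = (217.4 − 82.63) / 39.22 = 3.44.
|z| = 3.44 > 2.5.

yes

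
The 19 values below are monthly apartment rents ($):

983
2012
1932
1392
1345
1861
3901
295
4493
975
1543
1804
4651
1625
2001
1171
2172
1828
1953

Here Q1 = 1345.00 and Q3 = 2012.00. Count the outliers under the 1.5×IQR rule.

4

IQR = 667.00; fences at 1345.00 − 1000.50 = 344.50 and 2012.00 + 1000.50 = 3012.50.
Outside the cutoffs: 295, 3901, 4493, 4651.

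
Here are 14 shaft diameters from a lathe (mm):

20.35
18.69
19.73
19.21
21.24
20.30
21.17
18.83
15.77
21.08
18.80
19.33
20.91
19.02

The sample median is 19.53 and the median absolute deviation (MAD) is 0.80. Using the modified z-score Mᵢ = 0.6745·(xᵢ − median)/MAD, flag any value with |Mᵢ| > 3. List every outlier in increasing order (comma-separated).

15.77

|Mᵢ| > 3 ⇔ |xᵢ − 19.53| > 3·0.80/0.6745 = 3.56.
So outliers lie outside [15.97, 23.09].
15.77: M = -3.17 → outlier.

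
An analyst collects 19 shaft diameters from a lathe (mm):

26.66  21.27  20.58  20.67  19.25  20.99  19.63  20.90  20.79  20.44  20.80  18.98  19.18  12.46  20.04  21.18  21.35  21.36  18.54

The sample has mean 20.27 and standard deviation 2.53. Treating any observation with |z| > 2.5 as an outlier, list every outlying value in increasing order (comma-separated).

Cutoffs at x̄ ± 2.5s: 20.27 ± 2.5·2.53 = [13.945, 26.595].
12.46: z = -3.09, |z| > 2.5 → outlier.
26.66: z = 2.53, |z| > 2.5 → outlier.
Every other value lies within [13.945, 26.595].

12.46, 26.66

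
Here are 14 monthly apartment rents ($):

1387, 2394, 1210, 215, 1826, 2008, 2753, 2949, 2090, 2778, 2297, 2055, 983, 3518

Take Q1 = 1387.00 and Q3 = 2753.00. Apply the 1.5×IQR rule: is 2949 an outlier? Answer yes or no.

no

IQR = Q3 − Q1 = 2753.00 − 1387.00 = 1366.00.
Lower fence = Q1 − 1.5·IQR = 1387.00 − 2049.00 = -662.00.
Upper fence = Q3 + 1.5·IQR = 2753.00 + 2049.00 = 4802.00.
2949 lies within [-662.00, 4802.00].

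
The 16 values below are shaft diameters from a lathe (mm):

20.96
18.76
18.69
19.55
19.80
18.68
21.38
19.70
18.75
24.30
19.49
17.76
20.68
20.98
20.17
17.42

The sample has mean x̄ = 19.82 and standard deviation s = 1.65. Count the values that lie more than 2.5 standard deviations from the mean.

1

Cutoffs: x̄ ± 2.5s = [15.695, 23.945].
Outside the cutoffs: 24.30.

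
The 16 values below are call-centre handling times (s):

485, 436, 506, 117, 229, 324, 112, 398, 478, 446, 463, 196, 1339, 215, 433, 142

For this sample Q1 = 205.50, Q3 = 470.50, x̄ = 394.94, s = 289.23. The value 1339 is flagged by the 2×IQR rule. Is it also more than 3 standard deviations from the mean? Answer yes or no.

yes

z = (1339 − 394.94) / 289.23 = 3.26.
|z| = 3.26 > 3.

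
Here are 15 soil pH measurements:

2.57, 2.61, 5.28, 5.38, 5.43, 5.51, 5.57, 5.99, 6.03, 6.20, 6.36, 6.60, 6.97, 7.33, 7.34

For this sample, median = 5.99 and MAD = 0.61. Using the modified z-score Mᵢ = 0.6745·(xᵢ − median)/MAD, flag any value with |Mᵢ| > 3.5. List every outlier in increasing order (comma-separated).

|Mᵢ| > 3.5 ⇔ |xᵢ − 5.99| > 3.5·0.61/0.6745 = 3.17.
So outliers lie outside [2.82, 9.16].
2.57: M = -3.78 → outlier.
2.61: M = -3.74 → outlier.

2.57, 2.61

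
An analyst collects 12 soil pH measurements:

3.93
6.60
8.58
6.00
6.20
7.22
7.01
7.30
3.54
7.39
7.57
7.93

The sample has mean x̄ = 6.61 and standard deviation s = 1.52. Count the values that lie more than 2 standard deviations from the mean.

Cutoffs: x̄ ± 2s = [3.57, 9.65].
Outside the cutoffs: 3.54.

1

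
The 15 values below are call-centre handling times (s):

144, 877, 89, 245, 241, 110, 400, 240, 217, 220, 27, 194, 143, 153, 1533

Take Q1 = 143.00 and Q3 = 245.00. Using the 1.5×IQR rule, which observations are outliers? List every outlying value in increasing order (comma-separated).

IQR = Q3 − Q1 = 245.00 − 143.00 = 102.00.
Lower fence = Q1 − 1.5·IQR = 143.00 − 153.00 = -10.00.
Upper fence = Q3 + 1.5·IQR = 245.00 + 153.00 = 398.00.
400 > 398.00 → outlier.
877 > 398.00 → outlier.
1533 > 398.00 → outlier.
All remaining values lie within [-10.00, 398.00].

400, 877, 1533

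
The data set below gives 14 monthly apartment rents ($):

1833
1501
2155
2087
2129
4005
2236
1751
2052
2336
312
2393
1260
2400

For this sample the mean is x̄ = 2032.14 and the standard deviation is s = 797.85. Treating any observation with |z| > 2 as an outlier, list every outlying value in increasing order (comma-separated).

312, 4005

Cutoffs at x̄ ± 2s: 2032.14 ± 2·797.85 = [436.44, 3627.84].
312: z = -2.16, |z| > 2 → outlier.
4005: z = 2.47, |z| > 2 → outlier.
Every other value lies within [436.44, 3627.84].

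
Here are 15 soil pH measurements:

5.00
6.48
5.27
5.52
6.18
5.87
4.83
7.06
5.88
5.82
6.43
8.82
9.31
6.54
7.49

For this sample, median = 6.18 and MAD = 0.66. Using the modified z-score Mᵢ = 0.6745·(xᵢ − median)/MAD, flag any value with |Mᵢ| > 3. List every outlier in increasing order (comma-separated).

|Mᵢ| > 3 ⇔ |xᵢ − 6.18| > 3·0.66/0.6745 = 2.94.
So outliers lie outside [3.24, 9.12].
9.31: M = 3.20 → outlier.

9.31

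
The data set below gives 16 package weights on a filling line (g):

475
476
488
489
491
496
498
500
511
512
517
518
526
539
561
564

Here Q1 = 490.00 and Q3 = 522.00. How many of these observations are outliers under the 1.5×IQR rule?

0

IQR = 32.00; fences at 490.00 − 48.00 = 442.00 and 522.00 + 48.00 = 570.00.
Every value lies within the cutoffs.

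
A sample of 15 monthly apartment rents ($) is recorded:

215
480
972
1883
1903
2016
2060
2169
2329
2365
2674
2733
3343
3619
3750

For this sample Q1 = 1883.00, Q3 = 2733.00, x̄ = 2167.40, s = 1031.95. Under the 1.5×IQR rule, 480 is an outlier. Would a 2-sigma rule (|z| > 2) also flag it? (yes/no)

no

z = (480 − 2167.40) / 1031.95 = -1.64.
|z| = 1.64 ≤ 2.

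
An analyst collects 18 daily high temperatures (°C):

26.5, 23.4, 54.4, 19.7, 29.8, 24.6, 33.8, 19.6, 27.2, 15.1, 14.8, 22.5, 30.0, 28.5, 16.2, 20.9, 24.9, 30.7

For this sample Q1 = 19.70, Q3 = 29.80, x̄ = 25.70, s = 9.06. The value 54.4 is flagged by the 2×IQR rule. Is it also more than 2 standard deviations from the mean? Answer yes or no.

z = (54.4 − 25.70) / 9.06 = 3.17.
|z| = 3.17 > 2.

yes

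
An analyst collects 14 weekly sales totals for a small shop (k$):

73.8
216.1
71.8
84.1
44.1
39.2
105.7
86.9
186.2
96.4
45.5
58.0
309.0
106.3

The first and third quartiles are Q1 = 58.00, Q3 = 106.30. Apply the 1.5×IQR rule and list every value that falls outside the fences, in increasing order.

186.2, 216.1, 309.0

IQR = Q3 − Q1 = 106.30 − 58.00 = 48.30.
Lower fence = Q1 − 1.5·IQR = 58.00 − 72.45 = -14.45.
Upper fence = Q3 + 1.5·IQR = 106.30 + 72.45 = 178.75.
186.2 > 178.75 → outlier.
216.1 > 178.75 → outlier.
309.0 > 178.75 → outlier.
All remaining values lie within [-14.45, 178.75].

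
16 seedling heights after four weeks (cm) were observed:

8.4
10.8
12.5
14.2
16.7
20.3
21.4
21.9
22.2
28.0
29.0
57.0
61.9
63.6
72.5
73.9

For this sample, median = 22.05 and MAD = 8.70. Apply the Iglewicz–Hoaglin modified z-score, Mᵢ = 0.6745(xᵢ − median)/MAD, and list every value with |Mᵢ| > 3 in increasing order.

61.9, 63.6, 72.5, 73.9

|Mᵢ| > 3 ⇔ |xᵢ − 22.05| > 3·8.70/0.6745 = 38.70.
So outliers lie outside [-16.65, 60.75].
61.9: M = 3.09 → outlier.
63.6: M = 3.22 → outlier.
72.5: M = 3.91 → outlier.
73.9: M = 4.02 → outlier.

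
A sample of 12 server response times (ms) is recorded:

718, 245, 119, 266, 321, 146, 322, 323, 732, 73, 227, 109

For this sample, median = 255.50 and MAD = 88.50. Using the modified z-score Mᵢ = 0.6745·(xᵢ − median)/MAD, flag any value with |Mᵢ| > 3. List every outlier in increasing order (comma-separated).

718, 732

|Mᵢ| > 3 ⇔ |xᵢ − 255.50| > 3·88.50/0.6745 = 393.62.
So outliers lie outside [-138.12, 649.12].
718: M = 3.52 → outlier.
732: M = 3.63 → outlier.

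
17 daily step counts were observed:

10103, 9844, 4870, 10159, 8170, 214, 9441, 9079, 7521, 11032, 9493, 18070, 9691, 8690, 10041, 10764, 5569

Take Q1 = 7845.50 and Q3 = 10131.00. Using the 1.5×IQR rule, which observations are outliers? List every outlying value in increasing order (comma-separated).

214, 18070

IQR = Q3 − Q1 = 10131.00 − 7845.50 = 2285.50.
Lower fence = Q1 − 1.5·IQR = 7845.50 − 3428.25 = 4417.25.
Upper fence = Q3 + 1.5·IQR = 10131.00 + 3428.25 = 13559.25.
214 < 4417.25 → outlier.
18070 > 13559.25 → outlier.
All remaining values lie within [4417.25, 13559.25].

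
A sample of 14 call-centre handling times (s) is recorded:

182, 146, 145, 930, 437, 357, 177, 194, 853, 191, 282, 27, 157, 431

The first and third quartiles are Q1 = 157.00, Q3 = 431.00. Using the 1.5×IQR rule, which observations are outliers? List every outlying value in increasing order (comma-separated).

IQR = Q3 − Q1 = 431.00 − 157.00 = 274.00.
Lower fence = Q1 − 1.5·IQR = 157.00 − 411.00 = -254.00.
Upper fence = Q3 + 1.5·IQR = 431.00 + 411.00 = 842.00.
853 > 842.00 → outlier.
930 > 842.00 → outlier.
All remaining values lie within [-254.00, 842.00].

853, 930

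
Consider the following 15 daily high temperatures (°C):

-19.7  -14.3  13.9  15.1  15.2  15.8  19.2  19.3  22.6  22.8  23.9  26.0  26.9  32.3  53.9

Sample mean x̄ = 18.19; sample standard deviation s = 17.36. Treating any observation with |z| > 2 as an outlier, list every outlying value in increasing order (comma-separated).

-19.7, 53.9

Cutoffs at x̄ ± 2s: 18.19 ± 2·17.36 = [-16.53, 52.91].
-19.7: z = -2.18, |z| > 2 → outlier.
53.9: z = 2.06, |z| > 2 → outlier.
Every other value lies within [-16.53, 52.91].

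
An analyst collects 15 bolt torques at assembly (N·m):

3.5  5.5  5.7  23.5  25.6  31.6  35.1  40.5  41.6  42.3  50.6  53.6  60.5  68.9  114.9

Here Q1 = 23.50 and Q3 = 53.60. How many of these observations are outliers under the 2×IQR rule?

1

IQR = 30.10; fences at 23.50 − 60.20 = -36.70 and 53.60 + 60.20 = 113.80.
Outside the cutoffs: 114.9.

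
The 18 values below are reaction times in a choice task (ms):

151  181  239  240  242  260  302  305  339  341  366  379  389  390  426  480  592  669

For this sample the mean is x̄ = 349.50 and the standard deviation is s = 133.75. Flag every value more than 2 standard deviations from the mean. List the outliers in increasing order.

669

Cutoffs at x̄ ± 2s: 349.50 ± 2·133.75 = [82.00, 617.00].
669: z = 2.39, |z| > 2 → outlier.
Every other value lies within [82.00, 617.00].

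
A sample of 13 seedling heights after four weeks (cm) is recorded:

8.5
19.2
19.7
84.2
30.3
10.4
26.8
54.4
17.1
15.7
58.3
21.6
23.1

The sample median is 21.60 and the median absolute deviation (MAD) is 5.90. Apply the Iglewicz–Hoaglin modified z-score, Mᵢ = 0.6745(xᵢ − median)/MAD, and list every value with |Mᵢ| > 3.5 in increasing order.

|Mᵢ| > 3.5 ⇔ |xᵢ − 21.60| > 3.5·5.90/0.6745 = 30.62.
So outliers lie outside [-9.02, 52.22].
54.4: M = 3.75 → outlier.
58.3: M = 4.20 → outlier.
84.2: M = 7.16 → outlier.

54.4, 58.3, 84.2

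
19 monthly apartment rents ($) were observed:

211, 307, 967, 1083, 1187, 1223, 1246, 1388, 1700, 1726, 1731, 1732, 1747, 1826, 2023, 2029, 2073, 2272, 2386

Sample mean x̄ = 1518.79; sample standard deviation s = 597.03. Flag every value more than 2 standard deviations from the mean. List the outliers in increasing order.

Cutoffs at x̄ ± 2s: 1518.79 ± 2·597.03 = [324.73, 2712.85].
211: z = -2.19, |z| > 2 → outlier.
307: z = -2.03, |z| > 2 → outlier.
Every other value lies within [324.73, 2712.85].

211, 307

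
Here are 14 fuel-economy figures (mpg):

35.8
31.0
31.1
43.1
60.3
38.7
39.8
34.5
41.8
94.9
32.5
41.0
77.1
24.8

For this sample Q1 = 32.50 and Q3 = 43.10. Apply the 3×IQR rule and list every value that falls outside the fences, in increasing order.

IQR = Q3 − Q1 = 43.10 − 32.50 = 10.60.
Lower fence = Q1 − 3·IQR = 32.50 − 31.80 = 0.70.
Upper fence = Q3 + 3·IQR = 43.10 + 31.80 = 74.90.
77.1 > 74.90 → outlier.
94.9 > 74.90 → outlier.
All remaining values lie within [0.70, 74.90].

77.1, 94.9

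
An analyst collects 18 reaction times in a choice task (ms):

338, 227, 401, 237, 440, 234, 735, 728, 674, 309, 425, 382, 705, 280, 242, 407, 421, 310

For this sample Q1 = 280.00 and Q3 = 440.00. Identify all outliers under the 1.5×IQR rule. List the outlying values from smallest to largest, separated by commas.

IQR = Q3 − Q1 = 440.00 − 280.00 = 160.00.
Lower fence = Q1 − 1.5·IQR = 280.00 − 240.00 = 40.00.
Upper fence = Q3 + 1.5·IQR = 440.00 + 240.00 = 680.00.
705 > 680.00 → outlier.
728 > 680.00 → outlier.
735 > 680.00 → outlier.
All remaining values lie within [40.00, 680.00].

705, 728, 735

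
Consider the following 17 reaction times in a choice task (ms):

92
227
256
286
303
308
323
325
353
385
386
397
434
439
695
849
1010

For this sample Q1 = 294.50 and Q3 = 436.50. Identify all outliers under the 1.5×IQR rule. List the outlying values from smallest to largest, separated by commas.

695, 849, 1010

IQR = Q3 − Q1 = 436.50 − 294.50 = 142.00.
Lower fence = Q1 − 1.5·IQR = 294.50 − 213.00 = 81.50.
Upper fence = Q3 + 1.5·IQR = 436.50 + 213.00 = 649.50.
695 > 649.50 → outlier.
849 > 649.50 → outlier.
1010 > 649.50 → outlier.
All remaining values lie within [81.50, 649.50].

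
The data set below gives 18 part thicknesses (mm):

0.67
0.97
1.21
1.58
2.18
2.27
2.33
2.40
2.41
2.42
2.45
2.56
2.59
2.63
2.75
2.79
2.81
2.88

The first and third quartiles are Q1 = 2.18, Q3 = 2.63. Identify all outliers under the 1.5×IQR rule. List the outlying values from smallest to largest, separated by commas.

0.67, 0.97, 1.21

IQR = Q3 − Q1 = 2.63 − 2.18 = 0.45.
Lower fence = Q1 − 1.5·IQR = 2.18 − 0.675 = 1.505.
Upper fence = Q3 + 1.5·IQR = 2.63 + 0.675 = 3.305.
0.67 < 1.505 → outlier.
0.97 < 1.505 → outlier.
1.21 < 1.505 → outlier.
All remaining values lie within [1.505, 3.305].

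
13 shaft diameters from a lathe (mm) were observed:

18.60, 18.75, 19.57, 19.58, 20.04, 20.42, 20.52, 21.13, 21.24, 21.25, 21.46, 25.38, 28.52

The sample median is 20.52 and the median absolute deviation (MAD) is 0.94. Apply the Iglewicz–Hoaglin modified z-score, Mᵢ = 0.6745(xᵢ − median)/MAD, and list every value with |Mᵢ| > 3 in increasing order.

25.38, 28.52

|Mᵢ| > 3 ⇔ |xᵢ − 20.52| > 3·0.94/0.6745 = 4.18.
So outliers lie outside [16.34, 24.70].
25.38: M = 3.49 → outlier.
28.52: M = 5.74 → outlier.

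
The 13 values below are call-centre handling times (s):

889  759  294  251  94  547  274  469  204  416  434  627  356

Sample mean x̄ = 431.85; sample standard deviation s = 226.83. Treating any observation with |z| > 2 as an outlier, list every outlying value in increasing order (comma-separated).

889

Cutoffs at x̄ ± 2s: 431.85 ± 2·226.83 = [-21.81, 885.51].
889: z = 2.02, |z| > 2 → outlier.
Every other value lies within [-21.81, 885.51].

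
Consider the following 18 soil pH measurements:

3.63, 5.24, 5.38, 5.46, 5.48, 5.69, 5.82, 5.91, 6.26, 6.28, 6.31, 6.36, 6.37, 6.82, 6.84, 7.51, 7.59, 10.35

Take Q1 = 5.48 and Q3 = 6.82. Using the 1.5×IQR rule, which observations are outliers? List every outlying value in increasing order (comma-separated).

10.35

IQR = Q3 − Q1 = 6.82 − 5.48 = 1.34.
Lower fence = Q1 − 1.5·IQR = 5.48 − 2.01 = 3.47.
Upper fence = Q3 + 1.5·IQR = 6.82 + 2.01 = 8.83.
10.35 > 8.83 → outlier.
All remaining values lie within [3.47, 8.83].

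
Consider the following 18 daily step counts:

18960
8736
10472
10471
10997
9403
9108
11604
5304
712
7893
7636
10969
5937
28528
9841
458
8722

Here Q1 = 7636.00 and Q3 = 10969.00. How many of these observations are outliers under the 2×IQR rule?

4

IQR = 3333.00; fences at 7636.00 − 6666.00 = 970.00 and 10969.00 + 6666.00 = 17635.00.
Outside the cutoffs: 458, 712, 18960, 28528.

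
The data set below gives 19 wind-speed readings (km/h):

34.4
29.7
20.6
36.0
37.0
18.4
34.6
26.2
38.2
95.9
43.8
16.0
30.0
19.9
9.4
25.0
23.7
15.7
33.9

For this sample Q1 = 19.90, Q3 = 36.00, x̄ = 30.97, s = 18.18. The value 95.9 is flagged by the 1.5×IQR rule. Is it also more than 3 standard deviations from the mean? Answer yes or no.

yes

z = (95.9 − 30.97) / 18.18 = 3.57.
|z| = 3.57 > 3.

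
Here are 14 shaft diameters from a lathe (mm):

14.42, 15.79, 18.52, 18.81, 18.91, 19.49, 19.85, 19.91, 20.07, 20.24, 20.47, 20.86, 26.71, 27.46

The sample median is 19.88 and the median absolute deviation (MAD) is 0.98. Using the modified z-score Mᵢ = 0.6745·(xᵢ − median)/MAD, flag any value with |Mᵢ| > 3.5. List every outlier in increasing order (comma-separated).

14.42, 26.71, 27.46

|Mᵢ| > 3.5 ⇔ |xᵢ − 19.88| > 3.5·0.98/0.6745 = 5.09.
So outliers lie outside [14.79, 24.97].
14.42: M = -3.76 → outlier.
26.71: M = 4.70 → outlier.
27.46: M = 5.22 → outlier.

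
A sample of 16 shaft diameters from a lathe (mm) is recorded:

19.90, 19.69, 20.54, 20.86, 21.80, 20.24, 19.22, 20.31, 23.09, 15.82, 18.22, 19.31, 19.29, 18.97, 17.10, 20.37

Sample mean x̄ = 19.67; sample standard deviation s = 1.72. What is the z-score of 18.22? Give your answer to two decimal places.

-0.84

z = (18.22 − 19.67) / 1.72 = -0.84.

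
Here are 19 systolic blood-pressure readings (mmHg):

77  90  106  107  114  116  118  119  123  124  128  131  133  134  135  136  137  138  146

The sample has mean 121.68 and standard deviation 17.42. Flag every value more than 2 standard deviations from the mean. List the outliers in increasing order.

Cutoffs at x̄ ± 2s: 121.68 ± 2·17.42 = [86.84, 156.52].
77: z = -2.56, |z| > 2 → outlier.
Every other value lies within [86.84, 156.52].

77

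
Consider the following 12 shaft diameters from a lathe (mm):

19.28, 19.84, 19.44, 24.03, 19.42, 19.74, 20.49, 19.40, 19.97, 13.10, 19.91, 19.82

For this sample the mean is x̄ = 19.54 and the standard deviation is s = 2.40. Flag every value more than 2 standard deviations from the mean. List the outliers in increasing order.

Cutoffs at x̄ ± 2s: 19.54 ± 2·2.40 = [14.74, 24.34].
13.10: z = -2.68, |z| > 2 → outlier.
Every other value lies within [14.74, 24.34].

13.10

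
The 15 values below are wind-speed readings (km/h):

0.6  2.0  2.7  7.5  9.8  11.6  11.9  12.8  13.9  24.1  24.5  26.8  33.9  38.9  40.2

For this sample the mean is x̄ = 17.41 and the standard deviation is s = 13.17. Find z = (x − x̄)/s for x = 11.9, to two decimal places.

-0.42

z = (11.9 − 17.41) / 13.17 = -0.42.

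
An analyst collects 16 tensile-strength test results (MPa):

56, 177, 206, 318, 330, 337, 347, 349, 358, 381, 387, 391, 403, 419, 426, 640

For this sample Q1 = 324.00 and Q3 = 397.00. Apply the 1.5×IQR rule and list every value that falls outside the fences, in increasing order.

56, 177, 206, 640

IQR = Q3 − Q1 = 397.00 − 324.00 = 73.00.
Lower fence = Q1 − 1.5·IQR = 324.00 − 109.50 = 214.50.
Upper fence = Q3 + 1.5·IQR = 397.00 + 109.50 = 506.50.
56 < 214.50 → outlier.
177 < 214.50 → outlier.
206 < 214.50 → outlier.
640 > 506.50 → outlier.
All remaining values lie within [214.50, 506.50].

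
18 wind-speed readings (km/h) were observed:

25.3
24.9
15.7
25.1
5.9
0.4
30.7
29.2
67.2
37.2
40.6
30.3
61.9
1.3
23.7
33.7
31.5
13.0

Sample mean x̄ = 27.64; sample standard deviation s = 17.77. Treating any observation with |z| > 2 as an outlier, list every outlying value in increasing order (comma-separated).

Cutoffs at x̄ ± 2s: 27.64 ± 2·17.77 = [-7.90, 63.18].
67.2: z = 2.23, |z| > 2 → outlier.
Every other value lies within [-7.90, 63.18].

67.2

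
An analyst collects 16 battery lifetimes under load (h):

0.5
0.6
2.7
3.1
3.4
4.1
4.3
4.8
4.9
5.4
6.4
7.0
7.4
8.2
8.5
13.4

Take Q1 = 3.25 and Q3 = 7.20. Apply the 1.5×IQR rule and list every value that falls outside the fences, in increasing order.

IQR = Q3 − Q1 = 7.20 − 3.25 = 3.95.
Lower fence = Q1 − 1.5·IQR = 3.25 − 5.925 = -2.675.
Upper fence = Q3 + 1.5·IQR = 7.20 + 5.925 = 13.125.
13.4 > 13.125 → outlier.
All remaining values lie within [-2.675, 13.125].

13.4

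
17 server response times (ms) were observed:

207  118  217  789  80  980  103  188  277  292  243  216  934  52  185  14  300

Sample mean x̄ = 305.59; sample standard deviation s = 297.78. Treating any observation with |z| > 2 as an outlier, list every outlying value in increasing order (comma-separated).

Cutoffs at x̄ ± 2s: 305.59 ± 2·297.78 = [-289.97, 901.15].
934: z = 2.11, |z| > 2 → outlier.
980: z = 2.26, |z| > 2 → outlier.
Every other value lies within [-289.97, 901.15].

934, 980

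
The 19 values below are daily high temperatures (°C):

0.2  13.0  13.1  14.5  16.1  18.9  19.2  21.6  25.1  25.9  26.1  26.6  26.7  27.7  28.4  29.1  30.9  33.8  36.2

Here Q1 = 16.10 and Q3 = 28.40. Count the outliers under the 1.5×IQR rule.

0

IQR = 12.30; fences at 16.10 − 18.45 = -2.35 and 28.40 + 18.45 = 46.85.
Every value lies within the cutoffs.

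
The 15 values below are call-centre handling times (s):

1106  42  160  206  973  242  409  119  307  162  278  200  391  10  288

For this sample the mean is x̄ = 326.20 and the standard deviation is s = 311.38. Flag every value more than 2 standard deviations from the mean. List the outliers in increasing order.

973, 1106

Cutoffs at x̄ ± 2s: 326.20 ± 2·311.38 = [-296.56, 948.96].
973: z = 2.08, |z| > 2 → outlier.
1106: z = 2.50, |z| > 2 → outlier.
Every other value lies within [-296.56, 948.96].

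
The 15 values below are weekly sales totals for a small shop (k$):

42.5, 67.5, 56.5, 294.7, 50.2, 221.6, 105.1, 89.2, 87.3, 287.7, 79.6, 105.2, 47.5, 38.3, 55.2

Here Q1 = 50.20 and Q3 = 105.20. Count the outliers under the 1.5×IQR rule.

IQR = 55.00; fences at 50.20 − 82.50 = -32.30 and 105.20 + 82.50 = 187.70.
Outside the cutoffs: 221.6, 287.7, 294.7.

3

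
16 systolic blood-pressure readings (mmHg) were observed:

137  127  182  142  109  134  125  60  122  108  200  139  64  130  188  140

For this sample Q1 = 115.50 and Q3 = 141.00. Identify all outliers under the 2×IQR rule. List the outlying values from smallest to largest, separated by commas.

60, 64, 200

IQR = Q3 − Q1 = 141.00 − 115.50 = 25.50.
Lower fence = Q1 − 2·IQR = 115.50 − 51.00 = 64.50.
Upper fence = Q3 + 2·IQR = 141.00 + 51.00 = 192.00.
60 < 64.50 → outlier.
64 < 64.50 → outlier.
200 > 192.00 → outlier.
All remaining values lie within [64.50, 192.00].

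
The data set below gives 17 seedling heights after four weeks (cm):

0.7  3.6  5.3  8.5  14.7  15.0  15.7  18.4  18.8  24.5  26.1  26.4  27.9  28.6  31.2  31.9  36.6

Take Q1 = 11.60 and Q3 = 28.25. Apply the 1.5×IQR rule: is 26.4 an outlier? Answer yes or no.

no

IQR = Q3 − Q1 = 28.25 − 11.60 = 16.65.
Lower fence = Q1 − 1.5·IQR = 11.60 − 24.975 = -13.375.
Upper fence = Q3 + 1.5·IQR = 28.25 + 24.975 = 53.225.
26.4 lies within [-13.375, 53.225].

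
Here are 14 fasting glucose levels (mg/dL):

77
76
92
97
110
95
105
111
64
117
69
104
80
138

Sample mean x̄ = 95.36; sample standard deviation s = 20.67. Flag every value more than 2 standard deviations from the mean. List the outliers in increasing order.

Cutoffs at x̄ ± 2s: 95.36 ± 2·20.67 = [54.02, 136.70].
138: z = 2.06, |z| > 2 → outlier.
Every other value lies within [54.02, 136.70].

138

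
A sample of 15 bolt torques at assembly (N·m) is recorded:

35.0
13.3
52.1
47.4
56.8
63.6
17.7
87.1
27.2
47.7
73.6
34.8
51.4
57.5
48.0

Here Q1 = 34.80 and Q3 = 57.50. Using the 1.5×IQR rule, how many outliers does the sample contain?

IQR = 22.70; fences at 34.80 − 34.05 = 0.75 and 57.50 + 34.05 = 91.55.
Every value lies within the cutoffs.

0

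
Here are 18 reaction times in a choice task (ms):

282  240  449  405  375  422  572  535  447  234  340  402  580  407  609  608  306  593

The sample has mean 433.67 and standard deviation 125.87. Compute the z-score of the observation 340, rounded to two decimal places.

-0.74

z = (340 − 433.67) / 125.87 = -0.74.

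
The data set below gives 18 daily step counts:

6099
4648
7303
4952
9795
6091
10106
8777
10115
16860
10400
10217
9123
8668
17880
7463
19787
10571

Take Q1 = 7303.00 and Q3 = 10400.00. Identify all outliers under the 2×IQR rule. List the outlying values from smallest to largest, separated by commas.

IQR = Q3 − Q1 = 10400.00 − 7303.00 = 3097.00.
Lower fence = Q1 − 2·IQR = 7303.00 − 6194.00 = 1109.00.
Upper fence = Q3 + 2·IQR = 10400.00 + 6194.00 = 16594.00.
16860 > 16594.00 → outlier.
17880 > 16594.00 → outlier.
19787 > 16594.00 → outlier.
All remaining values lie within [1109.00, 16594.00].

16860, 17880, 19787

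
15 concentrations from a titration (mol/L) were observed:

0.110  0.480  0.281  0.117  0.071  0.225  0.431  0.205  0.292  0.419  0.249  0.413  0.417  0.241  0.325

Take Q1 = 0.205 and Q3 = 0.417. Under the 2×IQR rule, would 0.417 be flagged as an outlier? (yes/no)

IQR = Q3 − Q1 = 0.417 − 0.205 = 0.212.
Lower fence = Q1 − 2·IQR = 0.205 − 0.424 = -0.219.
Upper fence = Q3 + 2·IQR = 0.417 + 0.424 = 0.841.
0.417 lies within [-0.219, 0.841].

no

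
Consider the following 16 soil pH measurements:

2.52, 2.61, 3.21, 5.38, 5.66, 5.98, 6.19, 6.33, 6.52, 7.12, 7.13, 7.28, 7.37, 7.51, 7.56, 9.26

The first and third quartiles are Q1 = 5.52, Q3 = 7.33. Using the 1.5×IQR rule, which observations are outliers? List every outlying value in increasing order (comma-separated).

IQR = Q3 − Q1 = 7.33 − 5.52 = 1.81.
Lower fence = Q1 − 1.5·IQR = 5.52 − 2.715 = 2.805.
Upper fence = Q3 + 1.5·IQR = 7.33 + 2.715 = 10.045.
2.52 < 2.805 → outlier.
2.61 < 2.805 → outlier.
All remaining values lie within [2.805, 10.045].

2.52, 2.61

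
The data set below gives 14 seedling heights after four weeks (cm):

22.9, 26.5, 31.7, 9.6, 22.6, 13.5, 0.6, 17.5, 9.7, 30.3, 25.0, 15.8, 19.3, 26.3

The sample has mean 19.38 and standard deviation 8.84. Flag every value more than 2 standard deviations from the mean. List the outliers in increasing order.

Cutoffs at x̄ ± 2s: 19.38 ± 2·8.84 = [1.70, 37.06].
0.6: z = -2.12, |z| > 2 → outlier.
Every other value lies within [1.70, 37.06].

0.6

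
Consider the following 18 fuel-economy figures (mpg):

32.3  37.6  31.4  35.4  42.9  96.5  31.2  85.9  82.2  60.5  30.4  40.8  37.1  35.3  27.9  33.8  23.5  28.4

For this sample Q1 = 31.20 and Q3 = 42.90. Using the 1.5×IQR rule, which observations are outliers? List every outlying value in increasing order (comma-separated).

60.5, 82.2, 85.9, 96.5

IQR = Q3 − Q1 = 42.90 − 31.20 = 11.70.
Lower fence = Q1 − 1.5·IQR = 31.20 − 17.55 = 13.65.
Upper fence = Q3 + 1.5·IQR = 42.90 + 17.55 = 60.45.
60.5 > 60.45 → outlier.
82.2 > 60.45 → outlier.
85.9 > 60.45 → outlier.
96.5 > 60.45 → outlier.
All remaining values lie within [13.65, 60.45].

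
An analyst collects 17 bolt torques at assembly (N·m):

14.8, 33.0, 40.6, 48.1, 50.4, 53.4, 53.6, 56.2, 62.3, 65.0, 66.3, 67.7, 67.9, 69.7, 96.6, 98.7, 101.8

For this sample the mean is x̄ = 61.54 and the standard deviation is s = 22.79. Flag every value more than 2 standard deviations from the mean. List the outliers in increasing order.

Cutoffs at x̄ ± 2s: 61.54 ± 2·22.79 = [15.96, 107.12].
14.8: z = -2.05, |z| > 2 → outlier.
Every other value lies within [15.96, 107.12].

14.8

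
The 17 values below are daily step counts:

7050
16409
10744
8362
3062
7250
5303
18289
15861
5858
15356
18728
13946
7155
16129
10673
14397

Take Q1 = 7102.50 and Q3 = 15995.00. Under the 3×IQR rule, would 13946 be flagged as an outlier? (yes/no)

IQR = Q3 − Q1 = 15995.00 − 7102.50 = 8892.50.
Lower fence = Q1 − 3·IQR = 7102.50 − 26677.50 = -19575.00.
Upper fence = Q3 + 3·IQR = 15995.00 + 26677.50 = 42672.50.
13946 lies within [-19575.00, 42672.50].

no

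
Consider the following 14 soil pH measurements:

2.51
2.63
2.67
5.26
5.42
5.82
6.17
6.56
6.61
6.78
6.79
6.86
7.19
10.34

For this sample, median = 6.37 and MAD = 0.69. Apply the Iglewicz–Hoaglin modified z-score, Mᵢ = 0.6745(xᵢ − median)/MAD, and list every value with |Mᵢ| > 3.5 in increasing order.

|Mᵢ| > 3.5 ⇔ |xᵢ − 6.37| > 3.5·0.69/0.6745 = 3.58.
So outliers lie outside [2.79, 9.95].
2.51: M = -3.77 → outlier.
2.63: M = -3.66 → outlier.
2.67: M = -3.62 → outlier.
10.34: M = 3.88 → outlier.

2.51, 2.63, 2.67, 10.34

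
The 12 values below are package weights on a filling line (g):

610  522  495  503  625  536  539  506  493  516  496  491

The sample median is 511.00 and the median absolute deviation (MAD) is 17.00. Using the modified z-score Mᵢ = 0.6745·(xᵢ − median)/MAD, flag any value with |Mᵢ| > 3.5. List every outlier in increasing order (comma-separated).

|Mᵢ| > 3.5 ⇔ |xᵢ − 511.00| > 3.5·17.00/0.6745 = 88.21.
So outliers lie outside [422.79, 599.21].
610: M = 3.93 → outlier.
625: M = 4.52 → outlier.

610, 625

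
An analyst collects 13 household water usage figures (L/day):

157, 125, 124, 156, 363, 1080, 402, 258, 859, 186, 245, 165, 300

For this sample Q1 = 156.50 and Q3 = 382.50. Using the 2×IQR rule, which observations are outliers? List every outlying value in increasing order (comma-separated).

859, 1080

IQR = Q3 − Q1 = 382.50 − 156.50 = 226.00.
Lower fence = Q1 − 2·IQR = 156.50 − 452.00 = -295.50.
Upper fence = Q3 + 2·IQR = 382.50 + 452.00 = 834.50.
859 > 834.50 → outlier.
1080 > 834.50 → outlier.
All remaining values lie within [-295.50, 834.50].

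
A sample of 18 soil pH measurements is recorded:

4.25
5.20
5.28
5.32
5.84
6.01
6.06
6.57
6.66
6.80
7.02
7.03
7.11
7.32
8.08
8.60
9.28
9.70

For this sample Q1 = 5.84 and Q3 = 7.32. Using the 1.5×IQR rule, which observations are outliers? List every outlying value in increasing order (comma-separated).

9.70

IQR = Q3 − Q1 = 7.32 − 5.84 = 1.48.
Lower fence = Q1 − 1.5·IQR = 5.84 − 2.22 = 3.62.
Upper fence = Q3 + 1.5·IQR = 7.32 + 2.22 = 9.54.
9.70 > 9.54 → outlier.
All remaining values lie within [3.62, 9.54].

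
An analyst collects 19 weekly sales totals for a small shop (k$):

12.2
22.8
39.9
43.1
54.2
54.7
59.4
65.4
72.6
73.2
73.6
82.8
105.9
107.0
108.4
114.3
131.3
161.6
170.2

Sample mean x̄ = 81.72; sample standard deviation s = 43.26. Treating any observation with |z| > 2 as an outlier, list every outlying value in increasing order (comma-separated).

170.2

Cutoffs at x̄ ± 2s: 81.72 ± 2·43.26 = [-4.80, 168.24].
170.2: z = 2.05, |z| > 2 → outlier.
Every other value lies within [-4.80, 168.24].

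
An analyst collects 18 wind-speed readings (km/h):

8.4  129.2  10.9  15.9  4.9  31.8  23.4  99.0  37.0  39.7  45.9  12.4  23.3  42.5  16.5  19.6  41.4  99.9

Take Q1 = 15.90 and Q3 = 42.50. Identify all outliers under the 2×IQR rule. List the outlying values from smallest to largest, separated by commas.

IQR = Q3 − Q1 = 42.50 − 15.90 = 26.60.
Lower fence = Q1 − 2·IQR = 15.90 − 53.20 = -37.30.
Upper fence = Q3 + 2·IQR = 42.50 + 53.20 = 95.70.
99.0 > 95.70 → outlier.
99.9 > 95.70 → outlier.
129.2 > 95.70 → outlier.
All remaining values lie within [-37.30, 95.70].

99.0, 99.9, 129.2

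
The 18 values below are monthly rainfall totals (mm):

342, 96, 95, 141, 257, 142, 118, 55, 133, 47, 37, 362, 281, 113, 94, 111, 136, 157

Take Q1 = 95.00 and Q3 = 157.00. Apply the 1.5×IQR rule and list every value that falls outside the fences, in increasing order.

IQR = Q3 − Q1 = 157.00 − 95.00 = 62.00.
Lower fence = Q1 − 1.5·IQR = 95.00 − 93.00 = 2.00.
Upper fence = Q3 + 1.5·IQR = 157.00 + 93.00 = 250.00.
257 > 250.00 → outlier.
281 > 250.00 → outlier.
342 > 250.00 → outlier.
362 > 250.00 → outlier.
All remaining values lie within [2.00, 250.00].

257, 281, 342, 362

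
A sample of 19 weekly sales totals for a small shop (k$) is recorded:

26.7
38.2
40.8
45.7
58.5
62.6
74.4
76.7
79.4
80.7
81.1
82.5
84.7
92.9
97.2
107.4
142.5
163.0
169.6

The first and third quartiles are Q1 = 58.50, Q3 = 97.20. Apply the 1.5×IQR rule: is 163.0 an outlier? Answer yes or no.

yes

IQR = Q3 − Q1 = 97.20 − 58.50 = 38.70.
Lower fence = Q1 − 1.5·IQR = 58.50 − 58.05 = 0.45.
Upper fence = Q3 + 1.5·IQR = 97.20 + 58.05 = 155.25.
163.0 lies above the upper fence.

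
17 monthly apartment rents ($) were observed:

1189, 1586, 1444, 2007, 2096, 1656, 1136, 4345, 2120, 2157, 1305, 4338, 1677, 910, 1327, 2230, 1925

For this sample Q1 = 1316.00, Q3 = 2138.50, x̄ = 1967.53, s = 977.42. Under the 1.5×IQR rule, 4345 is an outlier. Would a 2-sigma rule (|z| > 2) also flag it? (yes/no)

z = (4345 − 1967.53) / 977.42 = 2.43.
|z| = 2.43 > 2.

yes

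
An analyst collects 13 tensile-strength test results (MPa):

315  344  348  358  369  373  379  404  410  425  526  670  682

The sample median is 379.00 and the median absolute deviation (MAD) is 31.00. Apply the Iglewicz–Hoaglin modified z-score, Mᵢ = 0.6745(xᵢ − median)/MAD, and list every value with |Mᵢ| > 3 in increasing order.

|Mᵢ| > 3 ⇔ |xᵢ − 379.00| > 3·31.00/0.6745 = 137.88.
So outliers lie outside [241.12, 516.88].
526: M = 3.20 → outlier.
670: M = 6.33 → outlier.
682: M = 6.59 → outlier.

526, 670, 682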